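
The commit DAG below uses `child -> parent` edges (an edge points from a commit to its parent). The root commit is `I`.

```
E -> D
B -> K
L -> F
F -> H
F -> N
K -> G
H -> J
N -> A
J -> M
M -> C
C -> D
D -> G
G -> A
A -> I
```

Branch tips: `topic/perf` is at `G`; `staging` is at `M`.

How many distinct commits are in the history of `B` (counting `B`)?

Walking parent pointers from B: reachable set = {A, B, G, I, K}.
That is 5 commits.

5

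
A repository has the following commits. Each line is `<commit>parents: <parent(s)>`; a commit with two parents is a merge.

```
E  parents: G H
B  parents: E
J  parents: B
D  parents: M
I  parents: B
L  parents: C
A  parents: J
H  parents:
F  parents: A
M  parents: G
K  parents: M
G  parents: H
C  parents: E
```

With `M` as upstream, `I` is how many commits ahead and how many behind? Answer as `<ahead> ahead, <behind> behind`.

3 ahead, 1 behind

Reachable from I: {B, E, G, H, I}.
Reachable from M: {G, H, M}.
Only in I's history (ahead): {B, E, I} — 3.
Only in M's history (behind): {M} — 1.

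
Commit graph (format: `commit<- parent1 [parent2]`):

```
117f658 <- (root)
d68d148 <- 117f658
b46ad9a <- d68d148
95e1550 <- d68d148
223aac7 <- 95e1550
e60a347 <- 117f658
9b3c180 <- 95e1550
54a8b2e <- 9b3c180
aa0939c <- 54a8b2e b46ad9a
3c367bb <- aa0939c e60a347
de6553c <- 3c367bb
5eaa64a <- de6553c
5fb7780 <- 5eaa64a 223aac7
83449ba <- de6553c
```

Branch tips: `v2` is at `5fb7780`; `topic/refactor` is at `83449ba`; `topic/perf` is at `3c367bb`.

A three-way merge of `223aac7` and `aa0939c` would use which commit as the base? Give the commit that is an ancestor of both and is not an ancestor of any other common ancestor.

Ancestors of 223aac7: {117f658, 223aac7, 95e1550, d68d148}.
Ancestors of aa0939c: {117f658, 54a8b2e, 95e1550, 9b3c180, aa0939c, b46ad9a, d68d148}.
Common ancestors: {117f658, 95e1550, d68d148}.
Among these, 95e1550 is not an ancestor of any other common ancestor — it is the merge base.

95e1550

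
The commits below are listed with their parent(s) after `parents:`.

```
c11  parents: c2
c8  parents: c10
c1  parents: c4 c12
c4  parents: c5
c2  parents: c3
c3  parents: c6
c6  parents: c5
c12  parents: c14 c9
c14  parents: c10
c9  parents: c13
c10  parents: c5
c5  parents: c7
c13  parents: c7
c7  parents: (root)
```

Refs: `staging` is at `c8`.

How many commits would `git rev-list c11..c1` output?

Reachable from c1: {c1, c10, c12, c13, c14, c4, c5, c7, c9}.
Reachable from c11: {c11, c2, c3, c5, c6, c7}.
In c1's history but not c11's: {c1, c10, c12, c13, c14, c4, c9} — 7 commits.

7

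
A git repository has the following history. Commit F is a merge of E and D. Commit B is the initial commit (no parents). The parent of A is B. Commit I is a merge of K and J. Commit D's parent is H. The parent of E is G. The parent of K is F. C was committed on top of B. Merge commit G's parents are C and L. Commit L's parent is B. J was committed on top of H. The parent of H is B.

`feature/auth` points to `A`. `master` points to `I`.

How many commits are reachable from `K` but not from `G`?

5

Reachable from K: {B, C, D, E, F, G, H, K, L}.
Reachable from G: {B, C, G, L}.
In K's history but not G's: {D, E, F, H, K} — 5 commits.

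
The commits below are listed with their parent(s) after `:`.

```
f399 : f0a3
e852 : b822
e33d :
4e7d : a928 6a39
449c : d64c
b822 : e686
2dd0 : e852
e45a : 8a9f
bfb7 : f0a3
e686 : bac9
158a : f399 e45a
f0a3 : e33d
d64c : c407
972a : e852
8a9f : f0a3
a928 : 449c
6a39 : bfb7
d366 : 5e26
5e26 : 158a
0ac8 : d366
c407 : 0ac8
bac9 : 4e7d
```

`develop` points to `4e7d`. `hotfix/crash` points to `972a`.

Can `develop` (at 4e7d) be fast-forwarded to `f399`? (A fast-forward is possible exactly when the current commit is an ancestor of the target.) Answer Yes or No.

No

A fast-forward from 4e7d to f399 is possible iff 4e7d is an ancestor of f399.
Ancestors of f399: {e33d, f0a3, f399}.
4e7d is not among them, so fast-forward is not possible.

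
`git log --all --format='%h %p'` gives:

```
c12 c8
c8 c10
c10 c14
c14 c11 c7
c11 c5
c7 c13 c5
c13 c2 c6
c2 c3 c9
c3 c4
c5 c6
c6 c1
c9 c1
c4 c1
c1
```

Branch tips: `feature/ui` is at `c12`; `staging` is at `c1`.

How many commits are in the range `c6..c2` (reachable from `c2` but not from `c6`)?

4

Reachable from c2: {c1, c2, c3, c4, c9}.
Reachable from c6: {c1, c6}.
In c2's history but not c6's: {c2, c3, c4, c9} — 4 commits.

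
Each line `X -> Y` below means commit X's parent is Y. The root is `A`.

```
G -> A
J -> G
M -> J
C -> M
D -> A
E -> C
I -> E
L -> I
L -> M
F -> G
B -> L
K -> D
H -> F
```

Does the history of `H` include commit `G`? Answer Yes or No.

Yes

Ancestors of H (commits reachable by following parents): {A, F, G, H}.
G is in that set, so it is an ancestor of H.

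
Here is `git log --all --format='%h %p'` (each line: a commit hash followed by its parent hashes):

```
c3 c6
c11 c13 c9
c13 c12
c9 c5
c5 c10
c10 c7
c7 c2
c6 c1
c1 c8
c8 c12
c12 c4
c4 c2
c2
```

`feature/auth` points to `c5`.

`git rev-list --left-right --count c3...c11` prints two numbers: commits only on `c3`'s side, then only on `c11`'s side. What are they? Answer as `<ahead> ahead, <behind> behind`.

Reachable from c3: {c1, c12, c2, c3, c4, c6, c8}.
Reachable from c11: {c10, c11, c12, c13, c2, c4, c5, c7, c9}.
Only in c3's history (ahead): {c1, c3, c6, c8} — 4.
Only in c11's history (behind): {c10, c11, c13, c5, c7, c9} — 6.

4 ahead, 6 behind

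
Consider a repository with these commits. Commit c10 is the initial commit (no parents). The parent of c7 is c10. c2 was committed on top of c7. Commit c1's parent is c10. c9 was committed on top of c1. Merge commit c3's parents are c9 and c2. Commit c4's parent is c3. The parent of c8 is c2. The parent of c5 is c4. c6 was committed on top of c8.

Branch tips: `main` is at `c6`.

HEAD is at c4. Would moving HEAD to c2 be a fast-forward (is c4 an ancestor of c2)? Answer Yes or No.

No

A fast-forward from c4 to c2 is possible iff c4 is an ancestor of c2.
Ancestors of c2: {c10, c2, c7}.
c4 is not among them, so fast-forward is not possible.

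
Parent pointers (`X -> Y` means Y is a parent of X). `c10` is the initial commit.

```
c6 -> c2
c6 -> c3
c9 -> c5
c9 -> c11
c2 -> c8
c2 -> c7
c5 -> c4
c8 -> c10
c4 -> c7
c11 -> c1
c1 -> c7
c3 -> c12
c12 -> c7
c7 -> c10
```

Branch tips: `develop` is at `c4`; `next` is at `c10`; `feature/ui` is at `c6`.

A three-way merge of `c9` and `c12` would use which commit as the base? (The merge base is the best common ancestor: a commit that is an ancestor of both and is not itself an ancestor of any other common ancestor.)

c7

Ancestors of c9: {c1, c10, c11, c4, c5, c7, c9}.
Ancestors of c12: {c10, c12, c7}.
Common ancestors: {c10, c7}.
Among these, c7 is not an ancestor of any other common ancestor — it is the merge base.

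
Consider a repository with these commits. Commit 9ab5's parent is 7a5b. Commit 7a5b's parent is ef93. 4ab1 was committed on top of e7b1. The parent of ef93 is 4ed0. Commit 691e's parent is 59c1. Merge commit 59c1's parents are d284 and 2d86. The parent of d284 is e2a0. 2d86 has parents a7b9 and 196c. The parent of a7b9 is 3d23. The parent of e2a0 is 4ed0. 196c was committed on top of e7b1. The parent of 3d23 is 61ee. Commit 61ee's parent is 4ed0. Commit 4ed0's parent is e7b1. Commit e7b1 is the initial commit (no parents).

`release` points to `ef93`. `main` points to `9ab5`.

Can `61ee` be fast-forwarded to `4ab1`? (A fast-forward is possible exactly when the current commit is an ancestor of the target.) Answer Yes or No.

No

A fast-forward from 61ee to 4ab1 is possible iff 61ee is an ancestor of 4ab1.
Ancestors of 4ab1: {4ab1, e7b1}.
61ee is not among them, so fast-forward is not possible.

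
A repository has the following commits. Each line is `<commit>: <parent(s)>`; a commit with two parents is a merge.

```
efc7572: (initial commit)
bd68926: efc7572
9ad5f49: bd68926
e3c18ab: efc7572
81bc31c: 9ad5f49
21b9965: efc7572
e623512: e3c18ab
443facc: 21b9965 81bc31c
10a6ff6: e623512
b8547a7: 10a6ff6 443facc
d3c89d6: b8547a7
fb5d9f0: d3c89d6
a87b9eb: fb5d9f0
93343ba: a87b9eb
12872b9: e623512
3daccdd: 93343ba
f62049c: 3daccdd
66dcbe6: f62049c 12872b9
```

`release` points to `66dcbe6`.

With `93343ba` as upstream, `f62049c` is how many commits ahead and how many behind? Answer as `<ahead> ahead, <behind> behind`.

2 ahead, 0 behind

Reachable from f62049c: {10a6ff6, 21b9965, 3daccdd, 443facc, 81bc31c, 93343ba, 9ad5f49, a87b9eb, b8547a7, bd68926, d3c89d6, e3c18ab, e623512, efc7572, f62049c, fb5d9f0}.
Reachable from 93343ba: {10a6ff6, 21b9965, 443facc, 81bc31c, 93343ba, 9ad5f49, a87b9eb, b8547a7, bd68926, d3c89d6, e3c18ab, e623512, efc7572, fb5d9f0}.
Only in f62049c's history (ahead): {3daccdd, f62049c} — 2.
Only in 93343ba's history (behind): {} — 0.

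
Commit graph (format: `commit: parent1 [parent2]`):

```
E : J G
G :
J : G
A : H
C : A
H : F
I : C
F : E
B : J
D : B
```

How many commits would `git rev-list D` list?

Walking parent pointers from D: reachable set = {B, D, G, J}.
That is 4 commits.

4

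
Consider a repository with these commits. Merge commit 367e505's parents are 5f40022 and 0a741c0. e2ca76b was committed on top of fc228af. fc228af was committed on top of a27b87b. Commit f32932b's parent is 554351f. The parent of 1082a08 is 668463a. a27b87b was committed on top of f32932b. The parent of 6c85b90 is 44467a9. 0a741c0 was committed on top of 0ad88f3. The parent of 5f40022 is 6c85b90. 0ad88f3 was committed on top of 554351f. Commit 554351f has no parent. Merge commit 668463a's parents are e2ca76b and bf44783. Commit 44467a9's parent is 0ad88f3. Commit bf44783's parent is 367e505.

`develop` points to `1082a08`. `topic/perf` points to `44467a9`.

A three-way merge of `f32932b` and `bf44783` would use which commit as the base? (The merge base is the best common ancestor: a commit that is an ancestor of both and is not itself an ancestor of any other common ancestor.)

Ancestors of f32932b: {554351f, f32932b}.
Ancestors of bf44783: {0a741c0, 0ad88f3, 367e505, 44467a9, 554351f, 5f40022, 6c85b90, bf44783}.
Common ancestors: {554351f}.
The only common ancestor is 554351f, so it is the merge base.

554351f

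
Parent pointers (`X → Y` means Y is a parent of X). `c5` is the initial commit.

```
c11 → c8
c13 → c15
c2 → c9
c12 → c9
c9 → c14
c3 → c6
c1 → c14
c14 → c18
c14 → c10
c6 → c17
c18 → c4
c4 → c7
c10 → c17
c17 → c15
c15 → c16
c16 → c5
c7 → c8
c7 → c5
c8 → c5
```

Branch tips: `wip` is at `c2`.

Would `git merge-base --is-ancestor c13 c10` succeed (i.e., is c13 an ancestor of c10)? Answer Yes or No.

No

Ancestors of c10: {c10, c15, c16, c17, c5}.
c13 is not in that set, so it is not an ancestor of c10.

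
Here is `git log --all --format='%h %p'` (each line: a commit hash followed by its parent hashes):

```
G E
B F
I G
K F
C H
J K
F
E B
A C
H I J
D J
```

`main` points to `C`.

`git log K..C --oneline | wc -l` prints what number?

Reachable from C: {B, C, E, F, G, H, I, J, K}.
Reachable from K: {F, K}.
In C's history but not K's: {B, C, E, G, H, I, J} — 7 commits.

7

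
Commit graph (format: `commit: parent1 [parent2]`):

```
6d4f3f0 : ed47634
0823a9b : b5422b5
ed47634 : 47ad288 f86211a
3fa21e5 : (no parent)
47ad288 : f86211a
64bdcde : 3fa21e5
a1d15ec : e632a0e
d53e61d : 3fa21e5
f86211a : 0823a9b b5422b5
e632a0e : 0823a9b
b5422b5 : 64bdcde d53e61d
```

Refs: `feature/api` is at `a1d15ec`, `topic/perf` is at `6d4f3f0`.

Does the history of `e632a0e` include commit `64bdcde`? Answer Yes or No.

Ancestors of e632a0e (commits reachable by following parents): {0823a9b, 3fa21e5, 64bdcde, b5422b5, d53e61d, e632a0e}.
64bdcde is in that set, so it is an ancestor of e632a0e.

Yes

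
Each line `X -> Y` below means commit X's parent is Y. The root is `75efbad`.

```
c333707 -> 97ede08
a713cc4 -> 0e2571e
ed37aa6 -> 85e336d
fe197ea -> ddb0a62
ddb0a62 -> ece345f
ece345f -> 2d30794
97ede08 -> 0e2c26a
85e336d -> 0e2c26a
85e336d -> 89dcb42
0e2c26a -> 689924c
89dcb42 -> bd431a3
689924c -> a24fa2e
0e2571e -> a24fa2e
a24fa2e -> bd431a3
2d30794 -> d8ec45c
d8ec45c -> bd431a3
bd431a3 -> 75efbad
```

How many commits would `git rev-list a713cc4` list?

Walking parent pointers from a713cc4: reachable set = {0e2571e, 75efbad, a24fa2e, a713cc4, bd431a3}.
That is 5 commits.

5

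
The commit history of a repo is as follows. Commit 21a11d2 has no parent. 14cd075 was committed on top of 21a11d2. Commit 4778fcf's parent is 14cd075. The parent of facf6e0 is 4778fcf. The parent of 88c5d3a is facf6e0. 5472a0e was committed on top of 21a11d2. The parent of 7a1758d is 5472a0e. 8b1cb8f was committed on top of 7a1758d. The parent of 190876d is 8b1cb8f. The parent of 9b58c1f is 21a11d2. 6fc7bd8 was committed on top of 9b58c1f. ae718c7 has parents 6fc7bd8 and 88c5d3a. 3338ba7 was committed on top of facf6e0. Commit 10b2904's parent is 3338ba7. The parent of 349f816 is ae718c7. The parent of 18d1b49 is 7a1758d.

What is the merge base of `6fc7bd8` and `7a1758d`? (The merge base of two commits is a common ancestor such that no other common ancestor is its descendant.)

21a11d2

Ancestors of 6fc7bd8: {21a11d2, 6fc7bd8, 9b58c1f}.
Ancestors of 7a1758d: {21a11d2, 5472a0e, 7a1758d}.
Common ancestors: {21a11d2}.
The only common ancestor is 21a11d2, so it is the merge base.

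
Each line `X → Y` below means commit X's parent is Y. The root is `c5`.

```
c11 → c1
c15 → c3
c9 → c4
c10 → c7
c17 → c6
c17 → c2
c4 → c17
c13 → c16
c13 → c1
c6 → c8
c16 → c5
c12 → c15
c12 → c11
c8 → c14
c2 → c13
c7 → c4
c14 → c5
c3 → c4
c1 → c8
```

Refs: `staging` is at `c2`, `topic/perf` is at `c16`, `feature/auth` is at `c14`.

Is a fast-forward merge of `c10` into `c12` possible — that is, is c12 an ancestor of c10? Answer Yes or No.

A fast-forward from c12 to c10 is possible iff c12 is an ancestor of c10.
Ancestors of c10: {c1, c10, c13, c14, c16, c17, c2, c4, c5, c6, c7, c8}.
c12 is not among them, so fast-forward is not possible.

No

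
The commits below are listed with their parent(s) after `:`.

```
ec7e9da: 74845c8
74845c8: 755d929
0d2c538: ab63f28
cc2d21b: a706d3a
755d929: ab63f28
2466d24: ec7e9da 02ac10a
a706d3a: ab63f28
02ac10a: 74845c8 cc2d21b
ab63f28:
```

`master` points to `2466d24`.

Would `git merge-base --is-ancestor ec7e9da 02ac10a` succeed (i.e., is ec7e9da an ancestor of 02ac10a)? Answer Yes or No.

Ancestors of 02ac10a: {02ac10a, 74845c8, 755d929, a706d3a, ab63f28, cc2d21b}.
ec7e9da is not in that set, so it is not an ancestor of 02ac10a.

No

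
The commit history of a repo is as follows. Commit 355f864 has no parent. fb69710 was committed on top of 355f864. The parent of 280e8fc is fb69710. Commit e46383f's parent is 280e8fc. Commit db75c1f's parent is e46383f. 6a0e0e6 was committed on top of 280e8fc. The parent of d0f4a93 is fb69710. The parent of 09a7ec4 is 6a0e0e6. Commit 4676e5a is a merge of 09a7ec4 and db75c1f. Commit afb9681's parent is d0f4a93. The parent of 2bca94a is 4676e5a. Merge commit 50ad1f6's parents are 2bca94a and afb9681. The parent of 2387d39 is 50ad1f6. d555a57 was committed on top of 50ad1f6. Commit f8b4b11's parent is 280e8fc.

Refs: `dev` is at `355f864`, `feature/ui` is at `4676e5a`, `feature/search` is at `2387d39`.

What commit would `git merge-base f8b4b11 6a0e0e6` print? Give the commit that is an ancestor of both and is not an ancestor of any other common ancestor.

280e8fc

Ancestors of f8b4b11: {280e8fc, 355f864, f8b4b11, fb69710}.
Ancestors of 6a0e0e6: {280e8fc, 355f864, 6a0e0e6, fb69710}.
Common ancestors: {280e8fc, 355f864, fb69710}.
Among these, 280e8fc is not an ancestor of any other common ancestor — it is the merge base.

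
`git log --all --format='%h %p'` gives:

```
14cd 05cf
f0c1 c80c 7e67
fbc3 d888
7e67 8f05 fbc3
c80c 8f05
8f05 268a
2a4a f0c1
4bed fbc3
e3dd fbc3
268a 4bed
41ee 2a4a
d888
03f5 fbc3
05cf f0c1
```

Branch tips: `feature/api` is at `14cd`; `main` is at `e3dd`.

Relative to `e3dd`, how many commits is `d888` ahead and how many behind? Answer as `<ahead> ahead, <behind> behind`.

Reachable from d888: {d888}.
Reachable from e3dd: {d888, e3dd, fbc3}.
Only in d888's history (ahead): {} — 0.
Only in e3dd's history (behind): {e3dd, fbc3} — 2.

0 ahead, 2 behind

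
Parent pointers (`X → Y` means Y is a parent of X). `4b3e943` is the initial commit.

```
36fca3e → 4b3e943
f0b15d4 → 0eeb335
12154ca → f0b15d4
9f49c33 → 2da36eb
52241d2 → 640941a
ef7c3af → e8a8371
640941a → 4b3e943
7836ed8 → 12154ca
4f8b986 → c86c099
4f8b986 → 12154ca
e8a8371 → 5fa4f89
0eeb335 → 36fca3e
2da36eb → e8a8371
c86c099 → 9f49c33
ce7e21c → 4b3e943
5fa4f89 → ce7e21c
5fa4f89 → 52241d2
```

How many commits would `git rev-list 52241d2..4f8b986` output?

Reachable from 4f8b986: {0eeb335, 12154ca, 2da36eb, 36fca3e, 4b3e943, 4f8b986, 52241d2, 5fa4f89, 640941a, 9f49c33, c86c099, ce7e21c, e8a8371, f0b15d4}.
Reachable from 52241d2: {4b3e943, 52241d2, 640941a}.
In 4f8b986's history but not 52241d2's: {0eeb335, 12154ca, 2da36eb, 36fca3e, 4f8b986, 5fa4f89, 9f49c33, c86c099, ce7e21c, e8a8371, f0b15d4} — 11 commits.

11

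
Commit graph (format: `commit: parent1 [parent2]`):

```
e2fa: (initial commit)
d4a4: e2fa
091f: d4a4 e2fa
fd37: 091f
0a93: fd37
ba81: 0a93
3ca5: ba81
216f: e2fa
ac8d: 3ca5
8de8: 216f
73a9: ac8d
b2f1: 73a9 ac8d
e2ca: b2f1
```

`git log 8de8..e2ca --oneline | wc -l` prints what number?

10

Reachable from e2ca: {091f, 0a93, 3ca5, 73a9, ac8d, b2f1, ba81, d4a4, e2ca, e2fa, fd37}.
Reachable from 8de8: {216f, 8de8, e2fa}.
In e2ca's history but not 8de8's: {091f, 0a93, 3ca5, 73a9, ac8d, b2f1, ba81, d4a4, e2ca, fd37} — 10 commits.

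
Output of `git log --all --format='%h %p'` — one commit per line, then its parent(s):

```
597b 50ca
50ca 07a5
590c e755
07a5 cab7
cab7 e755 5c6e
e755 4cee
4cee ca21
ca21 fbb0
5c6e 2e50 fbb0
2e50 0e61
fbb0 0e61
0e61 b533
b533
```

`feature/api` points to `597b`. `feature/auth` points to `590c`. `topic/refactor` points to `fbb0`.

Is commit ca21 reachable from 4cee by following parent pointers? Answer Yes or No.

Ancestors of 4cee (commits reachable by following parents): {0e61, 4cee, b533, ca21, fbb0}.
ca21 is in that set, so it is an ancestor of 4cee.

Yes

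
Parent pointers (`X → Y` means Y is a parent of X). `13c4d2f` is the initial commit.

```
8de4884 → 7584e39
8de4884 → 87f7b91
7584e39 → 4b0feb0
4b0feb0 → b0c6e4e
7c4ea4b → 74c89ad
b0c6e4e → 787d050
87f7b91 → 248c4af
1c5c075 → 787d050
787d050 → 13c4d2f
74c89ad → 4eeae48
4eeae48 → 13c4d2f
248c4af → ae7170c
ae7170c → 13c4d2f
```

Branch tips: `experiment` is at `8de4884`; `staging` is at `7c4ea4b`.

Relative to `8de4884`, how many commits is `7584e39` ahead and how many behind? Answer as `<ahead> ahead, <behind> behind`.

0 ahead, 4 behind

Reachable from 7584e39: {13c4d2f, 4b0feb0, 7584e39, 787d050, b0c6e4e}.
Reachable from 8de4884: {13c4d2f, 248c4af, 4b0feb0, 7584e39, 787d050, 87f7b91, 8de4884, ae7170c, b0c6e4e}.
Only in 7584e39's history (ahead): {} — 0.
Only in 8de4884's history (behind): {248c4af, 87f7b91, 8de4884, ae7170c} — 4.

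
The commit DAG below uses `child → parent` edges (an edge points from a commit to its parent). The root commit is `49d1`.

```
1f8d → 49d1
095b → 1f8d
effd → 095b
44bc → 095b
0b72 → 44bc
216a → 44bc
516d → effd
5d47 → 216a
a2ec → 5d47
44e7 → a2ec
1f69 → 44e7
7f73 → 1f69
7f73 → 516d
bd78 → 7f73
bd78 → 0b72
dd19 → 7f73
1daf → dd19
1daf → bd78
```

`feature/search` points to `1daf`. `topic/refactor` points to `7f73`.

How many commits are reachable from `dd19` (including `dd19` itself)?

13

Walking parent pointers from dd19: reachable set = {095b, 1f69, 1f8d, 216a, 44bc, 44e7, 49d1, 516d, 5d47, 7f73, a2ec, dd19, effd}.
That is 13 commits.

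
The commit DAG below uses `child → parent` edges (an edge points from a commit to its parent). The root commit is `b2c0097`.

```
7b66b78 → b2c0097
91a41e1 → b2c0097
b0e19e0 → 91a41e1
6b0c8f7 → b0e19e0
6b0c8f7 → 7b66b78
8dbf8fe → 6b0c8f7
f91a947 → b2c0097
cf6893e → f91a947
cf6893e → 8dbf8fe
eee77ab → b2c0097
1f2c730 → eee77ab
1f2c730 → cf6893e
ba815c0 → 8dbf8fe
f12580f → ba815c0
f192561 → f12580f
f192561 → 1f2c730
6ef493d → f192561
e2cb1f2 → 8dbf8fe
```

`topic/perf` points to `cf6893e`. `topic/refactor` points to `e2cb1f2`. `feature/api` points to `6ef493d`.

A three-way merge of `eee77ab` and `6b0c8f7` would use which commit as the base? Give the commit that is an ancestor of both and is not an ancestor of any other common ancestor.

Ancestors of eee77ab: {b2c0097, eee77ab}.
Ancestors of 6b0c8f7: {6b0c8f7, 7b66b78, 91a41e1, b0e19e0, b2c0097}.
Common ancestors: {b2c0097}.
The only common ancestor is b2c0097, so it is the merge base.

b2c0097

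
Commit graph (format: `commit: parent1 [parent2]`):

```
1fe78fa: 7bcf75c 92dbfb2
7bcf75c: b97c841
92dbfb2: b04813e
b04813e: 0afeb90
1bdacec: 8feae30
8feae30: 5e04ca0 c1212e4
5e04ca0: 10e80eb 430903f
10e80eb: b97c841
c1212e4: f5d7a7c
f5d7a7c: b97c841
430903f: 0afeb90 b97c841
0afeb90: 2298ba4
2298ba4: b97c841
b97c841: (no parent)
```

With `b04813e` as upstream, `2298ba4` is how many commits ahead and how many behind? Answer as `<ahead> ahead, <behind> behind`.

Reachable from 2298ba4: {2298ba4, b97c841}.
Reachable from b04813e: {0afeb90, 2298ba4, b04813e, b97c841}.
Only in 2298ba4's history (ahead): {} — 0.
Only in b04813e's history (behind): {0afeb90, b04813e} — 2.

0 ahead, 2 behind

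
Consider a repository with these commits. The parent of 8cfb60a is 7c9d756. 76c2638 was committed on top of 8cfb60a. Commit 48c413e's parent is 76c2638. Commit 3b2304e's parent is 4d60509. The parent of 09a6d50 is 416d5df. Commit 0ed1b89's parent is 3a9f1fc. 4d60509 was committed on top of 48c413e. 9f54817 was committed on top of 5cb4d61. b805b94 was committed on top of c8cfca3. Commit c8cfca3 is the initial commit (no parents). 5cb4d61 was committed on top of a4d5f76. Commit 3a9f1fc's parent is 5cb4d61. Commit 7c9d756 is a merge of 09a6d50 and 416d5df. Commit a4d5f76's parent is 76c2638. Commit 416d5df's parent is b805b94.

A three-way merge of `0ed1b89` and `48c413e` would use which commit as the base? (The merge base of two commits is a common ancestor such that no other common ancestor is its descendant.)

Ancestors of 0ed1b89: {09a6d50, 0ed1b89, 3a9f1fc, 416d5df, 5cb4d61, 76c2638, 7c9d756, 8cfb60a, a4d5f76, b805b94, c8cfca3}.
Ancestors of 48c413e: {09a6d50, 416d5df, 48c413e, 76c2638, 7c9d756, 8cfb60a, b805b94, c8cfca3}.
Common ancestors: {09a6d50, 416d5df, 76c2638, 7c9d756, 8cfb60a, b805b94, c8cfca3}.
Among these, 76c2638 is not an ancestor of any other common ancestor — it is the merge base.

76c2638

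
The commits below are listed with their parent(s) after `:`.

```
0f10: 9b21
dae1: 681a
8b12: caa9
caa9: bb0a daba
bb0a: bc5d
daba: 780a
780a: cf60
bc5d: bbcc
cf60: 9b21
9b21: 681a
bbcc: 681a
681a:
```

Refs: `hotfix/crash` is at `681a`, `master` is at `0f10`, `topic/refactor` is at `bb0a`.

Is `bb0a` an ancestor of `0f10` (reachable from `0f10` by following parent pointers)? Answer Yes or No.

No

Ancestors of 0f10: {0f10, 681a, 9b21}.
bb0a is not in that set, so it is not an ancestor of 0f10.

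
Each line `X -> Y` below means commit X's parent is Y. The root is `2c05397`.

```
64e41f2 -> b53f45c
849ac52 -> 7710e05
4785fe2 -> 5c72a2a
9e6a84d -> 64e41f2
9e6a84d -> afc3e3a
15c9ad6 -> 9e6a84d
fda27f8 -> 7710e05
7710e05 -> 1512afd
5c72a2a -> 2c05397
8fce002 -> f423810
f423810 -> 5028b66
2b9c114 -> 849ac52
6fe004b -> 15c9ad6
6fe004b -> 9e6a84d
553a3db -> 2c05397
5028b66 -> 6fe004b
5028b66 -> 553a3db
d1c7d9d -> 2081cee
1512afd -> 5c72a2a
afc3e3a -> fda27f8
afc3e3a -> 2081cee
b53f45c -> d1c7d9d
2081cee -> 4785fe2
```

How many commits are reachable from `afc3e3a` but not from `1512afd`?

5

Reachable from afc3e3a: {1512afd, 2081cee, 2c05397, 4785fe2, 5c72a2a, 7710e05, afc3e3a, fda27f8}.
Reachable from 1512afd: {1512afd, 2c05397, 5c72a2a}.
In afc3e3a's history but not 1512afd's: {2081cee, 4785fe2, 7710e05, afc3e3a, fda27f8} — 5 commits.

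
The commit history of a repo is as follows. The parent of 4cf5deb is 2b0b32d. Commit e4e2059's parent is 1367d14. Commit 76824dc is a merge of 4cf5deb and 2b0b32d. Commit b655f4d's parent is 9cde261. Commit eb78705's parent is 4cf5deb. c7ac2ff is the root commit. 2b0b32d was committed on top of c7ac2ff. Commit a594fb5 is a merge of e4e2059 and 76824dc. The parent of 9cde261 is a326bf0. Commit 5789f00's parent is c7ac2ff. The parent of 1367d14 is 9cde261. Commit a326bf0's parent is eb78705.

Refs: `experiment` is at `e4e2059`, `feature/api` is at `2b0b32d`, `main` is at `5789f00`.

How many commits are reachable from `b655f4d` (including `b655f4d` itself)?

7

Walking parent pointers from b655f4d: reachable set = {2b0b32d, 4cf5deb, 9cde261, a326bf0, b655f4d, c7ac2ff, eb78705}.
That is 7 commits.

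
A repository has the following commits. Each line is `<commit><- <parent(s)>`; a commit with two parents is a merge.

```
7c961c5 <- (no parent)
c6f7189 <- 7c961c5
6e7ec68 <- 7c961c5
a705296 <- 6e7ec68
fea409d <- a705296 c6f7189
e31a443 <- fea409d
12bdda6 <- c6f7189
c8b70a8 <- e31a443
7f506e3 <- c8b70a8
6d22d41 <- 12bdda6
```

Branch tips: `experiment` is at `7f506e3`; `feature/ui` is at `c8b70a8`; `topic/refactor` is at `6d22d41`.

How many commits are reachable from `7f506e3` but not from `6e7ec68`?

6

Reachable from 7f506e3: {6e7ec68, 7c961c5, 7f506e3, a705296, c6f7189, c8b70a8, e31a443, fea409d}.
Reachable from 6e7ec68: {6e7ec68, 7c961c5}.
In 7f506e3's history but not 6e7ec68's: {7f506e3, a705296, c6f7189, c8b70a8, e31a443, fea409d} — 6 commits.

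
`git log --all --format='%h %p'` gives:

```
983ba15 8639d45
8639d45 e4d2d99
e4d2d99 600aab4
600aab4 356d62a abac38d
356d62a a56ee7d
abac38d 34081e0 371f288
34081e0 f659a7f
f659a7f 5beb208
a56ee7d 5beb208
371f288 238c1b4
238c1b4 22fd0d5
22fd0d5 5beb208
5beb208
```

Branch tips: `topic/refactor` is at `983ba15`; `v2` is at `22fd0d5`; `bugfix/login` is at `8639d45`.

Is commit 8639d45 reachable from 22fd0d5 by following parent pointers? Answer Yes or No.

Ancestors of 22fd0d5: {22fd0d5, 5beb208}.
8639d45 is not in that set, so it is not an ancestor of 22fd0d5.

No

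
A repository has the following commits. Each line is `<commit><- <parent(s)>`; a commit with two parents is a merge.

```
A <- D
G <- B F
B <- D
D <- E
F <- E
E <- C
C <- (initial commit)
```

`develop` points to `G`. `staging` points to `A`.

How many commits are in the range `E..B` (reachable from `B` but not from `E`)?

Reachable from B: {B, C, D, E}.
Reachable from E: {C, E}.
In B's history but not E's: {B, D} — 2 commits.

2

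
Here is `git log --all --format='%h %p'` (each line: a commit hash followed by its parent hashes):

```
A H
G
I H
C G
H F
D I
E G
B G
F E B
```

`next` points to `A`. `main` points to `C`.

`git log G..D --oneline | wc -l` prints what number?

Reachable from D: {B, D, E, F, G, H, I}.
Reachable from G: {G}.
In D's history but not G's: {B, D, E, F, H, I} — 6 commits.

6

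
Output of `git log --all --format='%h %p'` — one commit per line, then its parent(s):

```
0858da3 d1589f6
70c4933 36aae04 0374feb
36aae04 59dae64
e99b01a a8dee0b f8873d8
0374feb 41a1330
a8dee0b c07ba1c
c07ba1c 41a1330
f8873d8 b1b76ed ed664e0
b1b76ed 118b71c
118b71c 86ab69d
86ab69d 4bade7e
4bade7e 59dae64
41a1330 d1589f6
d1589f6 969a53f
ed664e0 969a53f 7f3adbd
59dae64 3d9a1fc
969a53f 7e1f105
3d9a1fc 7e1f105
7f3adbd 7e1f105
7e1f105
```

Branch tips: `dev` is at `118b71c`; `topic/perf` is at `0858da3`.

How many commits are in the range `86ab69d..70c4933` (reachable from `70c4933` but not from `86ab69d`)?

6

Reachable from 70c4933: {0374feb, 36aae04, 3d9a1fc, 41a1330, 59dae64, 70c4933, 7e1f105, 969a53f, d1589f6}.
Reachable from 86ab69d: {3d9a1fc, 4bade7e, 59dae64, 7e1f105, 86ab69d}.
In 70c4933's history but not 86ab69d's: {0374feb, 36aae04, 41a1330, 70c4933, 969a53f, d1589f6} — 6 commits.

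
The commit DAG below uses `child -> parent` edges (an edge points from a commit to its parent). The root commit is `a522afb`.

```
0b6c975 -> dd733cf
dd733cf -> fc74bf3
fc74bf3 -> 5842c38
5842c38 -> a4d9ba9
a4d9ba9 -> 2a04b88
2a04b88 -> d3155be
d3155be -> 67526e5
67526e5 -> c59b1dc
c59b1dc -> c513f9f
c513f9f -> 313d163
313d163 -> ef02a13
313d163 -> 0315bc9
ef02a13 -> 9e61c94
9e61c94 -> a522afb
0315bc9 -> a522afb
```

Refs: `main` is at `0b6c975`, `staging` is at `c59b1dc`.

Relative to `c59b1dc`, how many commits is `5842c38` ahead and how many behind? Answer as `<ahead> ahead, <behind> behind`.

Reachable from 5842c38: {0315bc9, 2a04b88, 313d163, 5842c38, 67526e5, 9e61c94, a4d9ba9, a522afb, c513f9f, c59b1dc, d3155be, ef02a13}.
Reachable from c59b1dc: {0315bc9, 313d163, 9e61c94, a522afb, c513f9f, c59b1dc, ef02a13}.
Only in 5842c38's history (ahead): {2a04b88, 5842c38, 67526e5, a4d9ba9, d3155be} — 5.
Only in c59b1dc's history (behind): {} — 0.

5 ahead, 0 behind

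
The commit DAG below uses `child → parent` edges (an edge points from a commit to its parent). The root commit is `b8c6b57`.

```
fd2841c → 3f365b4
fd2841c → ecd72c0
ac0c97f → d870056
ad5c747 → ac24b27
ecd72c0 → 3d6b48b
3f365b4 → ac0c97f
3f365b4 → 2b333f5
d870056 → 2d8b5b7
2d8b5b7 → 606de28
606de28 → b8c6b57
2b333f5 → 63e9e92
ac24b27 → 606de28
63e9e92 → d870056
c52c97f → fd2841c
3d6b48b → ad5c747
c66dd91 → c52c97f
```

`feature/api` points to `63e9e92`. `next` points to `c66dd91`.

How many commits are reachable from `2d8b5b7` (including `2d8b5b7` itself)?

3

Walking parent pointers from 2d8b5b7: reachable set = {2d8b5b7, 606de28, b8c6b57}.
That is 3 commits.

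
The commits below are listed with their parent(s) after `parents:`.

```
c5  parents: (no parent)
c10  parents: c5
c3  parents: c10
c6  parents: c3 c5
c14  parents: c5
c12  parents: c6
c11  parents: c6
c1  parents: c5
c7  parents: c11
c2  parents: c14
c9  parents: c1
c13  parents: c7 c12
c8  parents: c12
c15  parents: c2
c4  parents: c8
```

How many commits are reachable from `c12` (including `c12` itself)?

Walking parent pointers from c12: reachable set = {c10, c12, c3, c5, c6}.
That is 5 commits.

5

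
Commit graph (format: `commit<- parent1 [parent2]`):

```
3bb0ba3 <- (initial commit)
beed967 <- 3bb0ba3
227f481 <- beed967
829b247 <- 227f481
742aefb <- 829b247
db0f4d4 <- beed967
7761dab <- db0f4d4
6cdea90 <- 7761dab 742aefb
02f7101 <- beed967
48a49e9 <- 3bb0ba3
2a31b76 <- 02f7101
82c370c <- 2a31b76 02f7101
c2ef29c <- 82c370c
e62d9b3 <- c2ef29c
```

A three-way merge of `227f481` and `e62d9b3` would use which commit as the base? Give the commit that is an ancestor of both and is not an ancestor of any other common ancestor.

beed967

Ancestors of 227f481: {227f481, 3bb0ba3, beed967}.
Ancestors of e62d9b3: {02f7101, 2a31b76, 3bb0ba3, 82c370c, beed967, c2ef29c, e62d9b3}.
Common ancestors: {3bb0ba3, beed967}.
Among these, beed967 is not an ancestor of any other common ancestor — it is the merge base.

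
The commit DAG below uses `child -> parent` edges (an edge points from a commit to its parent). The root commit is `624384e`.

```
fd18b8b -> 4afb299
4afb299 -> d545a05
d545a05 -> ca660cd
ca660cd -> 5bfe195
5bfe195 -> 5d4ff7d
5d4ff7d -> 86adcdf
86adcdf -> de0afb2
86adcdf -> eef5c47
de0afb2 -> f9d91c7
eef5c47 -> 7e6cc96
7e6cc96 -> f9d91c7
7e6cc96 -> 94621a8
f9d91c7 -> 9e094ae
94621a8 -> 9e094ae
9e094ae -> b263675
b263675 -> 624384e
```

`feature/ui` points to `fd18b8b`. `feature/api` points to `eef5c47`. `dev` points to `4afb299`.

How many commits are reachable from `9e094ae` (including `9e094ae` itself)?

Walking parent pointers from 9e094ae: reachable set = {624384e, 9e094ae, b263675}.
That is 3 commits.

3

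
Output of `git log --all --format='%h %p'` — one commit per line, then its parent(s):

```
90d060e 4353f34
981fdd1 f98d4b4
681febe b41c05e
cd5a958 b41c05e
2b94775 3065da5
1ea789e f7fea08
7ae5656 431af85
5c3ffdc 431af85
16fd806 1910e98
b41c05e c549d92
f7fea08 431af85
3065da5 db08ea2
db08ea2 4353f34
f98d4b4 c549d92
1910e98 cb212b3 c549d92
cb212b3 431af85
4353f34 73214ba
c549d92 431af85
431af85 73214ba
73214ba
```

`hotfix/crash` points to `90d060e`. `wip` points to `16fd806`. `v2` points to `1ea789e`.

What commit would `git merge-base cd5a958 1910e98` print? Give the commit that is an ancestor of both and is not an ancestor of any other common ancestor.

c549d92

Ancestors of cd5a958: {431af85, 73214ba, b41c05e, c549d92, cd5a958}.
Ancestors of 1910e98: {1910e98, 431af85, 73214ba, c549d92, cb212b3}.
Common ancestors: {431af85, 73214ba, c549d92}.
Among these, c549d92 is not an ancestor of any other common ancestor — it is the merge base.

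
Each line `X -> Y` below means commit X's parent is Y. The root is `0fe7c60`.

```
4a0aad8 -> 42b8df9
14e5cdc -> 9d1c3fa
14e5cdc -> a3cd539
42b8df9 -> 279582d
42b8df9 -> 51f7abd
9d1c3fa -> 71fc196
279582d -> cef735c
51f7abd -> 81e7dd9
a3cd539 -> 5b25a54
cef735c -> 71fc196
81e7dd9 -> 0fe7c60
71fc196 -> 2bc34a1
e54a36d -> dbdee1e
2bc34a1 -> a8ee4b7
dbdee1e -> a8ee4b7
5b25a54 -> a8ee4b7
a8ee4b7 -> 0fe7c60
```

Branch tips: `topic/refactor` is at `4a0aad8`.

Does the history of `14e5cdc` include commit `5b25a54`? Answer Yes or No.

Ancestors of 14e5cdc (commits reachable by following parents): {0fe7c60, 14e5cdc, 2bc34a1, 5b25a54, 71fc196, 9d1c3fa, a3cd539, a8ee4b7}.
5b25a54 is in that set, so it is an ancestor of 14e5cdc.

Yes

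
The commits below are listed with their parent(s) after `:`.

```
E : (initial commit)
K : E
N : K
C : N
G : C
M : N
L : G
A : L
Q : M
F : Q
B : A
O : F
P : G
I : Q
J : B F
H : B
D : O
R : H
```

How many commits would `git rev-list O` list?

7

Walking parent pointers from O: reachable set = {E, F, K, M, N, O, Q}.
That is 7 commits.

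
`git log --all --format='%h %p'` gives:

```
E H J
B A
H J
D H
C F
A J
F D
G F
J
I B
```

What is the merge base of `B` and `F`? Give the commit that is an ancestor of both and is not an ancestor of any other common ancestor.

J

Ancestors of B: {A, B, J}.
Ancestors of F: {D, F, H, J}.
Common ancestors: {J}.
The only common ancestor is J, so it is the merge base.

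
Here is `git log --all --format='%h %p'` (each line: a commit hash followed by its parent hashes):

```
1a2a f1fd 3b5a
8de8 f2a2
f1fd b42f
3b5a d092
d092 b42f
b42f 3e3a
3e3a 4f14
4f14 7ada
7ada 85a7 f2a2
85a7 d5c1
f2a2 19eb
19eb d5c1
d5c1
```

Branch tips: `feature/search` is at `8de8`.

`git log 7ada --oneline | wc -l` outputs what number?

5

Walking parent pointers from 7ada: reachable set = {19eb, 7ada, 85a7, d5c1, f2a2}.
That is 5 commits.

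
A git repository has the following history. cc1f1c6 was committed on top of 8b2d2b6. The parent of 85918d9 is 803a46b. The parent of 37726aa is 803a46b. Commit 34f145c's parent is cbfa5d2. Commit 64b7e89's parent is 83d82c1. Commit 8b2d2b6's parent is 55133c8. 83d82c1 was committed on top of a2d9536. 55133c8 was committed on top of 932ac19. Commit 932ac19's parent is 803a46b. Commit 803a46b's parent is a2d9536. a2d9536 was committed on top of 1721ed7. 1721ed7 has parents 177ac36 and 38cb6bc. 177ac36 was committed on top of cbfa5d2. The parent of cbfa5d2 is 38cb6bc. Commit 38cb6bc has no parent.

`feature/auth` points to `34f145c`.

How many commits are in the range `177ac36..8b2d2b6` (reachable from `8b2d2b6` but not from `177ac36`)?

Reachable from 8b2d2b6: {1721ed7, 177ac36, 38cb6bc, 55133c8, 803a46b, 8b2d2b6, 932ac19, a2d9536, cbfa5d2}.
Reachable from 177ac36: {177ac36, 38cb6bc, cbfa5d2}.
In 8b2d2b6's history but not 177ac36's: {1721ed7, 55133c8, 803a46b, 8b2d2b6, 932ac19, a2d9536} — 6 commits.

6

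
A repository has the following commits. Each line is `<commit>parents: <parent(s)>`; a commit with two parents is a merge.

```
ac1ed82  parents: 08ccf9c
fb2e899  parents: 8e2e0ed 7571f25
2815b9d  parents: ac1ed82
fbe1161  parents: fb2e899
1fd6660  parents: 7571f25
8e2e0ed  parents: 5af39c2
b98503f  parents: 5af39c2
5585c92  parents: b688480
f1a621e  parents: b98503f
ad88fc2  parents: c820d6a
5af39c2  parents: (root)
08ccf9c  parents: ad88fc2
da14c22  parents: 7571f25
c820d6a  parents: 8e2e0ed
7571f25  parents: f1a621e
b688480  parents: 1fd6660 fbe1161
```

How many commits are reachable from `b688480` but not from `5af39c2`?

8

Reachable from b688480: {1fd6660, 5af39c2, 7571f25, 8e2e0ed, b688480, b98503f, f1a621e, fb2e899, fbe1161}.
Reachable from 5af39c2: {5af39c2}.
In b688480's history but not 5af39c2's: {1fd6660, 7571f25, 8e2e0ed, b688480, b98503f, f1a621e, fb2e899, fbe1161} — 8 commits.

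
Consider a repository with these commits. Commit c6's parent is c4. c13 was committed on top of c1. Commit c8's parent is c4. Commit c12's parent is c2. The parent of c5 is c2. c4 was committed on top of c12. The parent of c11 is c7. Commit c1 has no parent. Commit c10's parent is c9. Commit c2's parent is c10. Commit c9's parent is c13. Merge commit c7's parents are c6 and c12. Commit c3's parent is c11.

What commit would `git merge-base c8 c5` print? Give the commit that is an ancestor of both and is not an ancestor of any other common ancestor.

Ancestors of c8: {c1, c10, c12, c13, c2, c4, c8, c9}.
Ancestors of c5: {c1, c10, c13, c2, c5, c9}.
Common ancestors: {c1, c10, c13, c2, c9}.
Among these, c2 is not an ancestor of any other common ancestor — it is the merge base.

c2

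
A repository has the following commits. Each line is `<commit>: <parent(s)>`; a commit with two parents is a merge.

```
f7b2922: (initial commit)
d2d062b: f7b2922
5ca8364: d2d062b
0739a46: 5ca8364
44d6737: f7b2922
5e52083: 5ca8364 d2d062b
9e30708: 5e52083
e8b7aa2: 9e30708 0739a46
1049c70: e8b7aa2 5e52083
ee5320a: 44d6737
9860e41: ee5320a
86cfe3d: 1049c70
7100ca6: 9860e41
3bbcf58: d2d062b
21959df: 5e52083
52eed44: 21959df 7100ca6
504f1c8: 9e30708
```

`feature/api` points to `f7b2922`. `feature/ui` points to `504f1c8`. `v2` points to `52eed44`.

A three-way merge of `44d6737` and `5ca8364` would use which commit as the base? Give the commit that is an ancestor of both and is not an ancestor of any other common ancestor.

f7b2922

Ancestors of 44d6737: {44d6737, f7b2922}.
Ancestors of 5ca8364: {5ca8364, d2d062b, f7b2922}.
Common ancestors: {f7b2922}.
The only common ancestor is f7b2922, so it is the merge base.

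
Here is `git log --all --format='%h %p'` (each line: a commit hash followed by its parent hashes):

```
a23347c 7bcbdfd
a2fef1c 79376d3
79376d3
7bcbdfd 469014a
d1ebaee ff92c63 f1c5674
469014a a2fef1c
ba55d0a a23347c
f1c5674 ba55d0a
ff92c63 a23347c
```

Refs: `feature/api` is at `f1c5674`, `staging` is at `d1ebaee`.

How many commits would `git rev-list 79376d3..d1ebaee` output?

8

Reachable from d1ebaee: {469014a, 79376d3, 7bcbdfd, a23347c, a2fef1c, ba55d0a, d1ebaee, f1c5674, ff92c63}.
Reachable from 79376d3: {79376d3}.
In d1ebaee's history but not 79376d3's: {469014a, 7bcbdfd, a23347c, a2fef1c, ba55d0a, d1ebaee, f1c5674, ff92c63} — 8 commits.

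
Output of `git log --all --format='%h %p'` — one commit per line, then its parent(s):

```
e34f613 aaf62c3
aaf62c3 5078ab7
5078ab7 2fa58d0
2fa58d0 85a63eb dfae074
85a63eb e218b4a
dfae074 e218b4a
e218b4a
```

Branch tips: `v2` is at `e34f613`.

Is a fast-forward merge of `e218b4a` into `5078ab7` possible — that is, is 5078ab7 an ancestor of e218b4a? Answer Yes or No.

A fast-forward from 5078ab7 to e218b4a is possible iff 5078ab7 is an ancestor of e218b4a.
Ancestors of e218b4a: {e218b4a}.
5078ab7 is not among them, so fast-forward is not possible.

No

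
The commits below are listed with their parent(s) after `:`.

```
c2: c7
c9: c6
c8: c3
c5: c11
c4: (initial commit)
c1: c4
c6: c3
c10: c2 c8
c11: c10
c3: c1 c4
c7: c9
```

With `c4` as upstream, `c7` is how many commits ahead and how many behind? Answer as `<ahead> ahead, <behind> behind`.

5 ahead, 0 behind

Reachable from c7: {c1, c3, c4, c6, c7, c9}.
Reachable from c4: {c4}.
Only in c7's history (ahead): {c1, c3, c6, c7, c9} — 5.
Only in c4's history (behind): {} — 0.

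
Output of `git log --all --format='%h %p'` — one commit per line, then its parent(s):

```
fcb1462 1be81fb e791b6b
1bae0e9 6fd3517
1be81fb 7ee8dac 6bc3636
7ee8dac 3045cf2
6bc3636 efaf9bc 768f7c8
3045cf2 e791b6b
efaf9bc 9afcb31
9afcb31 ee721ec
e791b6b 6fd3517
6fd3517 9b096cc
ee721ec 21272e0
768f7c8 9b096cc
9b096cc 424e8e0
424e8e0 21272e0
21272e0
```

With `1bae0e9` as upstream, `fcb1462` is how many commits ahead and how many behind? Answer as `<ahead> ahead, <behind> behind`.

Reachable from fcb1462: {1be81fb, 21272e0, 3045cf2, 424e8e0, 6bc3636, 6fd3517, 768f7c8, 7ee8dac, 9afcb31, 9b096cc, e791b6b, ee721ec, efaf9bc, fcb1462}.
Reachable from 1bae0e9: {1bae0e9, 21272e0, 424e8e0, 6fd3517, 9b096cc}.
Only in fcb1462's history (ahead): {1be81fb, 3045cf2, 6bc3636, 768f7c8, 7ee8dac, 9afcb31, e791b6b, ee721ec, efaf9bc, fcb1462} — 10.
Only in 1bae0e9's history (behind): {1bae0e9} — 1.

10 ahead, 1 behind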